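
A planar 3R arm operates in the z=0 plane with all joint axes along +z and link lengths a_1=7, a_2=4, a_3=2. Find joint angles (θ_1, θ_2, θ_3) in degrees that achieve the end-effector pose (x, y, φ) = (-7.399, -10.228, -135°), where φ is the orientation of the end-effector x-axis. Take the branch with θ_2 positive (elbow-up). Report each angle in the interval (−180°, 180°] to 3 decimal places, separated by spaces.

wrist centre = target − a_3·(cos φ, sin φ) = (-5.9848, -8.8138)
cos θ_2 = (113.5005−7²−4²)/(2·7·4) = 0.8661; θ_2 = 29.9937° (elbow-up)
β = atan2(-8.8138,-5.9848) = -124.1775°; ψ = atan2(1.9996,10.4643) = 10.8182°
θ_1 = β − ψ = -134.9957°
θ_3 = φ − θ_1 − θ_2 = -29.9980° (wrapped to (-180°,180°])

-134.996 29.994 -29.998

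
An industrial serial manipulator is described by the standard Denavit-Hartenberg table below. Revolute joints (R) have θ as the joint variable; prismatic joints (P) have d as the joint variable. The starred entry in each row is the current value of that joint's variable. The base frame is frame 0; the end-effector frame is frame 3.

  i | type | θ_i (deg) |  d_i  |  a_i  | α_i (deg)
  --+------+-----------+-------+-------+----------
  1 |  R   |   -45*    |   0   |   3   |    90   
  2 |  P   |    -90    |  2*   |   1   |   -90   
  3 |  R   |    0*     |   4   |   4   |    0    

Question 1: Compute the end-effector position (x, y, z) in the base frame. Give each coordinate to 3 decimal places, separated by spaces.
3.536 -6.364 -5.000

after link 1: o_1 = (2.1213, -2.1213, 0.0000)
after link 2: o_2 = (0.7071, -3.5355, -1.0000)
after link 3: o_3 = (3.5355, -6.3640, -5.0000)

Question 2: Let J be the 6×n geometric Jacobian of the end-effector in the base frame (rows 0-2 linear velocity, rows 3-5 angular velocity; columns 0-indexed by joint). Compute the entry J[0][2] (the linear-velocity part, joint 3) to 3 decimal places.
2.828

axis z_2 = (0.7071,-0.7071,0.0000); lever o_n−o_2 = (2.8284,-2.8284,-4.0000)
cross product → J_v[:, 2] = (2.8284,2.8284,0.0000)
J_ω[:, 2] = z_2
entry J[0][2] = 2.8284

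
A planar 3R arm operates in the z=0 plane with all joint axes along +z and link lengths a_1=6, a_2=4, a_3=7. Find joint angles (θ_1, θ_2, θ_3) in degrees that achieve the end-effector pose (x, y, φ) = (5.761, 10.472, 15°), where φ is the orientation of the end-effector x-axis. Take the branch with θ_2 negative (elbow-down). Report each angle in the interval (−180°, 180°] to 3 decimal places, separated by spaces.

120.003 -59.998 -45.004

wrist centre = target − a_3·(cos φ, sin φ) = (-1.0005, 8.6603)
cos θ_2 = (76.0012−6²−4²)/(2·6·4) = 0.5000; θ_2 = -59.9984° (elbow-down)
β = atan2(8.6603,-1.0005) = 96.5899°; ψ = atan2(-3.4640,8.0001) = -23.4126°
θ_1 = β − ψ = 120.0025°
θ_3 = φ − θ_1 − θ_2 = -45.0042° (wrapped to (-180°,180°])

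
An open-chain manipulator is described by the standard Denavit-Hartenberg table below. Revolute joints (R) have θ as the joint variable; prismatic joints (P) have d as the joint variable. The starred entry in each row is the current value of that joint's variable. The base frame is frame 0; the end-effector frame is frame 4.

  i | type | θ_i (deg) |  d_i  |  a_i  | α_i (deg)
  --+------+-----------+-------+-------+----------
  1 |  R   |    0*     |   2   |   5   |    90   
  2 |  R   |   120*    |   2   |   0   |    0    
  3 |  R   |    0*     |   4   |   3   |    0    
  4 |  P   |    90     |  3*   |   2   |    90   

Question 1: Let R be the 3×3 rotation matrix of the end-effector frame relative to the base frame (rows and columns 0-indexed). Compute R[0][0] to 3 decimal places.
-0.866

End-effector x-axis (col 0 of R) = (-0.8660,-0.0000,-0.5000)
R[0][0] = -0.8660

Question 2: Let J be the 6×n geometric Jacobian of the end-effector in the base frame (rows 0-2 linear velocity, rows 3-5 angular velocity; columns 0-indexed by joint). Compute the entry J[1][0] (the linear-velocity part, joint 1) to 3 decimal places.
1.768

axis z_0 = ẑ; lever o_n−o_0 = (1.7679,-9.0000,3.5981)
cross product → J_v[:, 0] = (9.0000,1.7679,-0.0000)
J_ω[:, 0] = z_0
entry J[1][0] = 1.7679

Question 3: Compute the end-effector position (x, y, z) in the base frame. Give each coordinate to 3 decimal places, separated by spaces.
1.768 -9.000 3.598

after link 1: o_1 = (5.0000, 0.0000, 2.0000)
after link 2: o_2 = (5.0000, -2.0000, 2.0000)
after link 3: o_3 = (3.5000, -6.0000, 4.5981)
after link 4: o_4 = (1.7679, -9.0000, 3.5981)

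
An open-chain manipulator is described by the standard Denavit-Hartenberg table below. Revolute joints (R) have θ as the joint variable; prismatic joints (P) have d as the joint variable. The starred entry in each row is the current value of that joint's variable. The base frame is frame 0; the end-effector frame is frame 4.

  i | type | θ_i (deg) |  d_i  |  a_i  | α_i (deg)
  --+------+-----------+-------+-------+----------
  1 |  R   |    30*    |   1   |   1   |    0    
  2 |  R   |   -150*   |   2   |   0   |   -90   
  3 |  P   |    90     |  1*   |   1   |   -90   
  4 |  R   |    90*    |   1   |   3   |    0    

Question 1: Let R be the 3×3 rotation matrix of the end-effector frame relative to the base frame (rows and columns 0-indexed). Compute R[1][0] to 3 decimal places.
End-effector x-axis (col 0 of R) = (-0.8660,0.5000,-0.0000)
R[1][0] = 0.5000

0.500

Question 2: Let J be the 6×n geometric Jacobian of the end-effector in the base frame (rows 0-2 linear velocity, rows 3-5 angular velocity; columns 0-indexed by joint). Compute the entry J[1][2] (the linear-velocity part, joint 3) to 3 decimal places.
prismatic axis z_2 = (0.8660,-0.5000,0.0000)
J_v[:, 2] = z_2; J_ω[:, 2] = (0,0,0)
entry J[1][2] = -0.5000

-0.500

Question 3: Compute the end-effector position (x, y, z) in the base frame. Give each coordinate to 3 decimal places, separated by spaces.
after link 1: o_1 = (0.8660, 0.5000, 1.0000)
after link 2: o_2 = (0.8660, 0.5000, 3.0000)
after link 3: o_3 = (1.7321, -0.0000, 2.0000)
after link 4: o_4 = (-0.3660, 2.3660, 2.0000)

-0.366 2.366 2.000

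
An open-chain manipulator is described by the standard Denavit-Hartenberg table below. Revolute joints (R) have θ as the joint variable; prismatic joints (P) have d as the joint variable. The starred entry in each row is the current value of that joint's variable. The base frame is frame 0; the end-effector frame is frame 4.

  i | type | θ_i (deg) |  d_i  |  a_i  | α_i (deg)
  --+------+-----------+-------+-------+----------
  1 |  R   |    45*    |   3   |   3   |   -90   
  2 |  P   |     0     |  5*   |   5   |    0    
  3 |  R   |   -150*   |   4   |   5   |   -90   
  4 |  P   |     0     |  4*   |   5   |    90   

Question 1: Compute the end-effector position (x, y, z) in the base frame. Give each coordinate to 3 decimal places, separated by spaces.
after link 1: o_1 = (2.1213, 2.1213, 3.0000)
after link 2: o_2 = (2.1213, 9.1924, 3.0000)
after link 3: o_3 = (-3.7690, 8.9590, 5.5000)
after link 4: o_4 = (-5.4166, 7.3113, 11.4641)

-5.417 7.311 11.464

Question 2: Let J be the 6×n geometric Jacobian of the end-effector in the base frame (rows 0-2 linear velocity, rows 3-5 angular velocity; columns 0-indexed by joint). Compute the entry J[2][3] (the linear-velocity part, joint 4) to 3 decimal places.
0.866

prismatic axis z_3 = (0.3536,0.3536,0.8660)
J_v[:, 3] = z_3; J_ω[:, 3] = (0,0,0)
entry J[2][3] = 0.8660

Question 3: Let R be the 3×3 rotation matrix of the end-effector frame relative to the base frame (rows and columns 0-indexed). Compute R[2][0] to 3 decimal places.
0.500

End-effector x-axis (col 0 of R) = (-0.6124,-0.6124,0.5000)
R[2][0] = 0.5000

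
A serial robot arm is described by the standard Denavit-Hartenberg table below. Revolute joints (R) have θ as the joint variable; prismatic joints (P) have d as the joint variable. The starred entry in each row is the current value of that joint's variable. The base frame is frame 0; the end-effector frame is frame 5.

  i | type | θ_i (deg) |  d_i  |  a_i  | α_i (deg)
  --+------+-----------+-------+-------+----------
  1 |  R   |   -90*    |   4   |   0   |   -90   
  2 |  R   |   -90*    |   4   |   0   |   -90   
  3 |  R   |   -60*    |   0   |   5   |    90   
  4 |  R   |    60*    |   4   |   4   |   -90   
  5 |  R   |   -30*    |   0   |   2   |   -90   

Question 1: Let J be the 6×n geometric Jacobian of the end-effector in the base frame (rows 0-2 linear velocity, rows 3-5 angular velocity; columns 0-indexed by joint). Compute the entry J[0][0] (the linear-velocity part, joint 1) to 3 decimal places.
4.964

axis z_0 = ẑ; lever o_n−o_0 = (13.3122,-4.9641,3.6029)
cross product → J_v[:, 0] = (4.9641,13.3122,-0.0000)
J_ω[:, 0] = z_0
entry J[0][0] = 4.9641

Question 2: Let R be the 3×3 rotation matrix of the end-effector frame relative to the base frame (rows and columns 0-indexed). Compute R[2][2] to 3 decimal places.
0.875

End-effector z-axis (col 2 of R) = (-0.2165,-0.4330,0.8750)
R[2][2] = 0.8750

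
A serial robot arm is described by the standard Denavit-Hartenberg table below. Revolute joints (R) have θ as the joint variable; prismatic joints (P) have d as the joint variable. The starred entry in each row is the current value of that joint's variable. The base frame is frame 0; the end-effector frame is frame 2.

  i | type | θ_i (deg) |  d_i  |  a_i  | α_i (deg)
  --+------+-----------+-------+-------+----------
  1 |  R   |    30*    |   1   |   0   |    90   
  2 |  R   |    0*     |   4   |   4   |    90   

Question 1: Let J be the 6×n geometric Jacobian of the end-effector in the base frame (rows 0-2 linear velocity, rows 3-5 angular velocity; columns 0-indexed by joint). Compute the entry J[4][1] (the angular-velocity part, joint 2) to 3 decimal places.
axis z_1 = (0.5000,-0.8660,0.0000); lever o_n−o_1 = (5.4641,-1.4641,0.0000)
cross product → J_v[:, 1] = (-0.0000,0.0000,4.0000)
J_ω[:, 1] = z_1
entry J[4][1] = -0.8660

-0.866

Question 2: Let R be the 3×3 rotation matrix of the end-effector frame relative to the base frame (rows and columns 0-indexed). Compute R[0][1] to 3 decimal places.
End-effector y-axis (col 1 of R) = (0.5000,-0.8660,0.0000)
R[0][1] = 0.5000

0.500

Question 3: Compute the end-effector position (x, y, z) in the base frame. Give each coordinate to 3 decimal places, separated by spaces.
after link 1: o_1 = (0.0000, 0.0000, 1.0000)
after link 2: o_2 = (5.4641, -1.4641, 1.0000)

5.464 -1.464 1.000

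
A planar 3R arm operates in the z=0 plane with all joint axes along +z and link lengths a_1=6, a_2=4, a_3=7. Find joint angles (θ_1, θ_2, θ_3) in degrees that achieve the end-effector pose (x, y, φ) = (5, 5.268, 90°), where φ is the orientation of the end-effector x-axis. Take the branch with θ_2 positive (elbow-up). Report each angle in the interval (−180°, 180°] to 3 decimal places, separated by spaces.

-60.000 120.000 29.999

wrist centre = target − a_3·(cos φ, sin φ) = (5.0000, -1.7320)
cos θ_2 = (27.9998−6²−4²)/(2·6·4) = -0.5000; θ_2 = 120.0002° (elbow-up)
β = atan2(-1.7320,5.0000) = -19.1061°; ψ = atan2(3.4641,4.0000) = 40.8934°
θ_1 = β − ψ = -59.9995°
θ_3 = φ − θ_1 − θ_2 = 29.9993° (wrapped to (-180°,180°])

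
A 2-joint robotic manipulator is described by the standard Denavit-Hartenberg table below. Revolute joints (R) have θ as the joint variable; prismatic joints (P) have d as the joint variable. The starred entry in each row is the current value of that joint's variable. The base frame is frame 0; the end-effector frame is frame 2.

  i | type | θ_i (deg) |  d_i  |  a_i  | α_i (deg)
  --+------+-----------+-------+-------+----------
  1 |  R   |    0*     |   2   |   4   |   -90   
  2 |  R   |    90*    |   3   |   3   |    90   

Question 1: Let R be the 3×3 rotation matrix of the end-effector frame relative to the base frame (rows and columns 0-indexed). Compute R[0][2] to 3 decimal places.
1.000

End-effector z-axis (col 2 of R) = (1.0000,0.0000,0.0000)
R[0][2] = 1.0000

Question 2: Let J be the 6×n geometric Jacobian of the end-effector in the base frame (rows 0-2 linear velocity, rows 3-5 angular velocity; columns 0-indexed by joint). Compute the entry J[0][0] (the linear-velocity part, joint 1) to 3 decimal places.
axis z_0 = ẑ; lever o_n−o_0 = (4.0000,3.0000,-1.0000)
cross product → J_v[:, 0] = (-3.0000,4.0000,0.0000)
J_ω[:, 0] = z_0
entry J[0][0] = -3.0000

-3.000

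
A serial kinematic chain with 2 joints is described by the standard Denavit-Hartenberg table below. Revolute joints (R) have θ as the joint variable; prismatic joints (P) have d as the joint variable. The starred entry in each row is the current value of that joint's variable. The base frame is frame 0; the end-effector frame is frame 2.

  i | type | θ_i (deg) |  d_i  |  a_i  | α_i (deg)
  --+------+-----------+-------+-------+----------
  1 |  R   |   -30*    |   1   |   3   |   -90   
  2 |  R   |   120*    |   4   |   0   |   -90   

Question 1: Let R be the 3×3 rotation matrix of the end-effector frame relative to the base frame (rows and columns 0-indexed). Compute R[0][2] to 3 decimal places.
-0.750

End-effector z-axis (col 2 of R) = (-0.7500,0.4330,0.5000)
R[0][2] = -0.7500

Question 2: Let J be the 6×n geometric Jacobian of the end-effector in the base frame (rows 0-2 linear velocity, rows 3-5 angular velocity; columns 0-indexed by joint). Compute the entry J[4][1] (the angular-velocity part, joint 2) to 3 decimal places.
axis z_1 = (0.5000,0.8660,0.0000); lever o_n−o_1 = (2.0000,3.4641,0.0000)
cross product → J_v[:, 1] = (-0.0000,0.0000,-0.0000)
J_ω[:, 1] = z_1
entry J[4][1] = 0.8660

0.866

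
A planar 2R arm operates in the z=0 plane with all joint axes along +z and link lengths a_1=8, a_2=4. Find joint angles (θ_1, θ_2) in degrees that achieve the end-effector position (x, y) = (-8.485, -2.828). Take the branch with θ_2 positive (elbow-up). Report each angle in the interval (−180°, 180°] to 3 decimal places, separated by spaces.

171.867 90.006

cos θ_2 = (79.9928−8²−4²)/(2·8·4) = -0.0001; θ_2 = 90.0064° (elbow-up)
β = atan2(-2.8280,-8.4850) = -161.5671°; ψ = atan2(4.0000,7.9996) = 26.5663°
θ_1 = β − ψ = -188.1334°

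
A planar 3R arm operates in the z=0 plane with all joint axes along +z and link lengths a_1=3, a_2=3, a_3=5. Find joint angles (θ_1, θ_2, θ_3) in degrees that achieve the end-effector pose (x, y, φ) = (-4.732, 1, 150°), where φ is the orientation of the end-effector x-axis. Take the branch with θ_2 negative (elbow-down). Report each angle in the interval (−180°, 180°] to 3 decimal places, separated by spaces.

-29.998 -150.000 -30.002

wrist centre = target − a_3·(cos φ, sin φ) = (-0.4019, -1.5000)
cos θ_2 = (2.4115−3²−3²)/(2·3·3) = -0.8660; θ_2 = -150.0003° (elbow-down)
β = atan2(-1.5000,-0.4019) = -104.9982°; ψ = atan2(-1.5000,0.4019) = -75.0001°
θ_1 = β − ψ = -29.9981°
θ_3 = φ − θ_1 − θ_2 = -30.0017° (wrapped to (-180°,180°])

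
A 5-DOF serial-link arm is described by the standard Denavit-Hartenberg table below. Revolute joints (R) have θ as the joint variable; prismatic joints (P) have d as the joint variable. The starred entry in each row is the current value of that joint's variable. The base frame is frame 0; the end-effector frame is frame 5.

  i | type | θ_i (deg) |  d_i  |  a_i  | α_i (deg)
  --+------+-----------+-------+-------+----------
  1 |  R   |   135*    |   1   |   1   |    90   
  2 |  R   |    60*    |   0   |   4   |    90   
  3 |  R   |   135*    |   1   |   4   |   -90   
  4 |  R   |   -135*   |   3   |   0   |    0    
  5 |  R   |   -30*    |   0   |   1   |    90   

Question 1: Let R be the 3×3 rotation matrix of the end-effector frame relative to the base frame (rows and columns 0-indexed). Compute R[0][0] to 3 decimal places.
-0.883

End-effector x-axis (col 0 of R) = (-0.8829,-0.0830,0.4621)
R[0][0] = -0.8829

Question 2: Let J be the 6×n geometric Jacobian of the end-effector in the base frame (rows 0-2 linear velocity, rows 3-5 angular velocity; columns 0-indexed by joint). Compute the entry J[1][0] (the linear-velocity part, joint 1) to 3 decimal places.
axis z_0 = ẑ; lever o_n−o_0 = (-1.3666,1.4007,0.1396)
cross product → J_v[:, 0] = (-1.4007,-1.3666,0.0000)
J_ω[:, 0] = z_0
entry J[1][0] = -1.3666

-1.367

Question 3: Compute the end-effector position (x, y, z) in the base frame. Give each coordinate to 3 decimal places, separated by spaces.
-1.367 1.401 0.140

after link 1: o_1 = (-0.7071, 0.7071, 1.0000)
after link 2: o_2 = (-2.1213, 2.1213, 4.4641)
after link 3: o_3 = (0.2663, 3.7337, 1.5146)
after link 4: o_4 = (-0.4837, 1.4837, -0.3225)
after link 5: o_5 = (-1.3666, 1.4007, 0.1396)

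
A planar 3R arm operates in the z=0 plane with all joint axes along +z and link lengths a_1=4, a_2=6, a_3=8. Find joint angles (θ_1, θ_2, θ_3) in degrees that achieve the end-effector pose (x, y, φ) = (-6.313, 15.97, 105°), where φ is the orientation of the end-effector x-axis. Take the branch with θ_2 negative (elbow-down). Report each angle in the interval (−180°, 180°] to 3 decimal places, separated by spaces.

wrist centre = target − a_3·(cos φ, sin φ) = (-4.2424, 8.2426)
cos θ_2 = (85.9387−4²−6²)/(2·4·6) = 0.7071; θ_2 = -45.0041° (elbow-down)
β = atan2(8.2426,-4.2424) = 117.2348°; ψ = atan2(-4.2429,8.2423) = -27.2382°
θ_1 = β − ψ = 144.4730°
θ_3 = φ − θ_1 − θ_2 = 5.5310° (wrapped to (-180°,180°])

144.473 -45.004 5.531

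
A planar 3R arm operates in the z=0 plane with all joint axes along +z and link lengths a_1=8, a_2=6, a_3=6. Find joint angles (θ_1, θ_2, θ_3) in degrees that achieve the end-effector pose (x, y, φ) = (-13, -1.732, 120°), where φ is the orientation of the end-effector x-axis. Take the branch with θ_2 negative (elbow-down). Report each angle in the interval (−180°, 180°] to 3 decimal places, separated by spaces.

-120.000 -60.000 -60.000

wrist centre = target − a_3·(cos φ, sin φ) = (-10.0000, -6.9282)
cos θ_2 = (147.9993−8²−6²)/(2·8·6) = 0.5000; θ_2 = -60.0005° (elbow-down)
β = atan2(-6.9282,-10.0000) = -145.2852°; ψ = atan2(-5.1962,11.0000) = -25.2852°
θ_1 = β − ψ = -120.0000°
θ_3 = φ − θ_1 − θ_2 = -59.9995° (wrapped to (-180°,180°])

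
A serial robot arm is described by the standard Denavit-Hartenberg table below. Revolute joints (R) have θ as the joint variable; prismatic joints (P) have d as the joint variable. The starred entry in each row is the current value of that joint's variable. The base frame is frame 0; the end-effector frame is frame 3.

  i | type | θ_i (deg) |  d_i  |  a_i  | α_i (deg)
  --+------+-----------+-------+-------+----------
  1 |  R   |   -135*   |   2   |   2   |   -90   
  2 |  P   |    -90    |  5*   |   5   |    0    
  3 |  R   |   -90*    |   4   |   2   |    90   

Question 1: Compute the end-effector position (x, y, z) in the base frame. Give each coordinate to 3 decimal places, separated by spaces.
6.364 -6.364 7.000

after link 1: o_1 = (-1.4142, -1.4142, 2.0000)
after link 2: o_2 = (2.1213, -4.9497, 7.0000)
after link 3: o_3 = (6.3640, -6.3640, 7.0000)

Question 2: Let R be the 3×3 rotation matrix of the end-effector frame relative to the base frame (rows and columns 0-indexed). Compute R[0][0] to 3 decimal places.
0.707

End-effector x-axis (col 0 of R) = (0.7071,0.7071,0.0000)
R[0][0] = 0.7071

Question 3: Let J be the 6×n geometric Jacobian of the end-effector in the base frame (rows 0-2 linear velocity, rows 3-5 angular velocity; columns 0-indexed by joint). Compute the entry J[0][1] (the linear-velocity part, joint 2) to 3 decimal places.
0.707

prismatic axis z_1 = (0.7071,-0.7071,0.0000)
J_v[:, 1] = z_1; J_ω[:, 1] = (0,0,0)
entry J[0][1] = 0.7071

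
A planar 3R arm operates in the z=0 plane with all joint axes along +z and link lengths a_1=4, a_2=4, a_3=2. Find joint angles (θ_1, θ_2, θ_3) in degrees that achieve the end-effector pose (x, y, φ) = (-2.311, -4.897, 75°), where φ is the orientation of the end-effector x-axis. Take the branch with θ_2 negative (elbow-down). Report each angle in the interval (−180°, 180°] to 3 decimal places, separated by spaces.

wrist centre = target − a_3·(cos φ, sin φ) = (-2.8286, -6.8289)
cos θ_2 = (54.6344−4²−4²)/(2·4·4) = 0.7073; θ_2 = -44.9823° (elbow-down)
β = atan2(-6.8289,-2.8286) = -112.5003°; ψ = atan2(-2.8276,6.8293) = -22.4911°
θ_1 = β − ψ = -90.0091°
θ_3 = φ − θ_1 − θ_2 = -150.0086° (wrapped to (-180°,180°])

-90.009 -44.982 -150.009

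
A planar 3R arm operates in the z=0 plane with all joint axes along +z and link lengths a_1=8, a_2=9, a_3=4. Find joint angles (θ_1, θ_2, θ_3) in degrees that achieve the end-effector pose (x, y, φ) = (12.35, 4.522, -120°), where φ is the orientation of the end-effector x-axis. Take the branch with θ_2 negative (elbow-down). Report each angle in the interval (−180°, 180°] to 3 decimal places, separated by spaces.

wrist centre = target − a_3·(cos φ, sin φ) = (14.3500, 7.9861)
cos θ_2 = (269.7003−8²−9²)/(2·8·9) = 0.8660; θ_2 = -30.0058° (elbow-down)
β = atan2(7.9861,14.3500) = 29.0969°; ψ = atan2(-4.5008,15.7938) = -15.9061°
θ_1 = β − ψ = 45.0030°
θ_3 = φ − θ_1 − θ_2 = -134.9972° (wrapped to (-180°,180°])

45.003 -30.006 -134.997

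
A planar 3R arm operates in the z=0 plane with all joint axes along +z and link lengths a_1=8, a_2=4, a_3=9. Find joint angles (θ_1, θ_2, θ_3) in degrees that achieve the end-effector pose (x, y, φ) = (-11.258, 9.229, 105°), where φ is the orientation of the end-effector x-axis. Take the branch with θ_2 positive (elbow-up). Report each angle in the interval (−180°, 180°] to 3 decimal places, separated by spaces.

wrist centre = target − a_3·(cos φ, sin φ) = (-8.9286, 0.5357)
cos θ_2 = (80.0073−8²−4²)/(2·8·4) = 0.0001; θ_2 = 89.9934° (elbow-up)
β = atan2(0.5357,-8.9286) = 176.5667°; ψ = atan2(4.0000,8.0005) = 26.5637°
θ_1 = β − ψ = 150.0030°
θ_3 = φ − θ_1 − θ_2 = -134.9964° (wrapped to (-180°,180°])

150.003 89.993 -134.996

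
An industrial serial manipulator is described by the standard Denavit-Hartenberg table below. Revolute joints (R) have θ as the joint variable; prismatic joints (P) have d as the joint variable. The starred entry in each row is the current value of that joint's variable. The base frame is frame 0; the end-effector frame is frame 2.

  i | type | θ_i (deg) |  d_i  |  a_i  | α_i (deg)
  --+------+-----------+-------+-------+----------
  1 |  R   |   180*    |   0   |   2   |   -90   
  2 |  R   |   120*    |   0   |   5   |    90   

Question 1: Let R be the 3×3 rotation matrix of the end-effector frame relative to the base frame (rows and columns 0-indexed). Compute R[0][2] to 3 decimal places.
-0.866

End-effector z-axis (col 2 of R) = (-0.8660,0.0000,-0.5000)
R[0][2] = -0.8660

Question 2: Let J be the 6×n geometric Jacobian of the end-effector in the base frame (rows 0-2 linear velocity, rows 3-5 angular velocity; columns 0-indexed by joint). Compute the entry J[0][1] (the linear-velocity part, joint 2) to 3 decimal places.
axis z_1 = (-0.0000,-1.0000,0.0000); lever o_n−o_1 = (2.5000,-0.0000,-4.3301)
cross product → J_v[:, 1] = (4.3301,-0.0000,2.5000)
J_ω[:, 1] = z_1
entry J[0][1] = 4.3301

4.330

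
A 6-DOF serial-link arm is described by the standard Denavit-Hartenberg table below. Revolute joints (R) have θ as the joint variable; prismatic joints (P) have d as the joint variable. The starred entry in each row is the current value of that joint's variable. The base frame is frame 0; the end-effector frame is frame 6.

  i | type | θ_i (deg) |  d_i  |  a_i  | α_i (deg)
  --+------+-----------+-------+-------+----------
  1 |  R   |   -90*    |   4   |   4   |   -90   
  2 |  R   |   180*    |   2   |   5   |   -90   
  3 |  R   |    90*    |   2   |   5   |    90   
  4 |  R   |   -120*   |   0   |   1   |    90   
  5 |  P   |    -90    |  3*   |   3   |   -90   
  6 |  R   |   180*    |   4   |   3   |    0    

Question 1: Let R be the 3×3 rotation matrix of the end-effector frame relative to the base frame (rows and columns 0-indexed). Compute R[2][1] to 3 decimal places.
End-effector y-axis (col 1 of R) = (0.8660,0.0000,0.5000)
R[2][1] = 0.5000

0.500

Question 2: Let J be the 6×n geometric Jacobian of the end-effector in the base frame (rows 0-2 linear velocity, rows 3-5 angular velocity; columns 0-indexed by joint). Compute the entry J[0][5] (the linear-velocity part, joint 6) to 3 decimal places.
2.598

axis z_5 = (0.5000,0.0000,-0.8660); lever o_n−o_5 = (2.0000,3.0000,-3.4641)
cross product → J_v[:, 5] = (2.5981,0.0000,1.5000)
J_ω[:, 5] = z_5
entry J[0][5] = 2.5981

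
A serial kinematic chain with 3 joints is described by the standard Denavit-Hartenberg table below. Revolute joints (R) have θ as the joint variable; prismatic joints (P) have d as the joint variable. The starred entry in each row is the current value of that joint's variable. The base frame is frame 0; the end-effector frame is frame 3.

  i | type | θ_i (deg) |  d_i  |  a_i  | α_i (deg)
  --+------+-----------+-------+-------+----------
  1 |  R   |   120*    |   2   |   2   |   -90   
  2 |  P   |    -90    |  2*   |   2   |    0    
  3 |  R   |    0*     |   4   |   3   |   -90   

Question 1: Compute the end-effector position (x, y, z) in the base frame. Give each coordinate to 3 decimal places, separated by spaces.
-6.196 -1.268 7.000

after link 1: o_1 = (-1.0000, 1.7321, 2.0000)
after link 2: o_2 = (-2.7321, 0.7321, 4.0000)
after link 3: o_3 = (-6.1962, -1.2679, 7.0000)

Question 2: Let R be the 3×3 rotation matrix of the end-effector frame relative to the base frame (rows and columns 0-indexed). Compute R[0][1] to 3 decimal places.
0.866

End-effector y-axis (col 1 of R) = (0.8660,0.5000,-0.0000)
R[0][1] = 0.8660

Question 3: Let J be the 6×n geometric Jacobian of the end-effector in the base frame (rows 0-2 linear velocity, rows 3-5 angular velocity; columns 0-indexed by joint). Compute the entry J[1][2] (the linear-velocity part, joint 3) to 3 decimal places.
axis z_2 = (-0.8660,-0.5000,0.0000); lever o_n−o_2 = (-3.4641,-2.0000,3.0000)
cross product → J_v[:, 2] = (-1.5000,2.5981,0.0000)
J_ω[:, 2] = z_2
entry J[1][2] = 2.5981

2.598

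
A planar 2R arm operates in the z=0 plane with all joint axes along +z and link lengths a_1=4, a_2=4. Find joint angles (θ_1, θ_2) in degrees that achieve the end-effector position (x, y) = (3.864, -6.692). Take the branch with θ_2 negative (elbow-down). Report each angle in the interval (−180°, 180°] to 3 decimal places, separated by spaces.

-44.999 -29.998

cos θ_2 = (59.7134−4²−4²)/(2·4·4) = 0.8660; θ_2 = -29.9980° (elbow-down)
β = atan2(-6.6920,3.8640) = -59.9976°; ψ = atan2(-1.9999,7.4642) = -14.9990°
θ_1 = β − ψ = -44.9986°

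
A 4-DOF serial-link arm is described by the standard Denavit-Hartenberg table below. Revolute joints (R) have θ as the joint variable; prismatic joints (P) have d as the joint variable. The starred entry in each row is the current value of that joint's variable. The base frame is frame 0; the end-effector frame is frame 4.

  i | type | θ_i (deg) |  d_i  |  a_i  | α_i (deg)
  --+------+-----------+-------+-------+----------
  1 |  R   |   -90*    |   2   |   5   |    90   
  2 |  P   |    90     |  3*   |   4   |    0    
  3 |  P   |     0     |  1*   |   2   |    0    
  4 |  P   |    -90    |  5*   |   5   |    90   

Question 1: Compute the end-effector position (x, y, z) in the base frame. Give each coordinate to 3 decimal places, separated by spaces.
after link 1: o_1 = (0.0000, -5.0000, 2.0000)
after link 2: o_2 = (-3.0000, -5.0000, 6.0000)
after link 3: o_3 = (-4.0000, -5.0000, 8.0000)
after link 4: o_4 = (-9.0000, -10.0000, 8.0000)

-9.000 -10.000 8.000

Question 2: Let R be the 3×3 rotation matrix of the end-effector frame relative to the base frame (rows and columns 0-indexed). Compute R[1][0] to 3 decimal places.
End-effector x-axis (col 0 of R) = (0.0000,-1.0000,0.0000)
R[1][0] = -1.0000

-1.000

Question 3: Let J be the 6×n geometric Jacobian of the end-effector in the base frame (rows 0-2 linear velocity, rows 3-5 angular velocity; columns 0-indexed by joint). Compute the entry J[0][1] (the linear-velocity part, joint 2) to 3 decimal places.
-1.000

prismatic axis z_1 = (-1.0000,-0.0000,0.0000)
J_v[:, 1] = z_1; J_ω[:, 1] = (0,0,0)
entry J[0][1] = -1.0000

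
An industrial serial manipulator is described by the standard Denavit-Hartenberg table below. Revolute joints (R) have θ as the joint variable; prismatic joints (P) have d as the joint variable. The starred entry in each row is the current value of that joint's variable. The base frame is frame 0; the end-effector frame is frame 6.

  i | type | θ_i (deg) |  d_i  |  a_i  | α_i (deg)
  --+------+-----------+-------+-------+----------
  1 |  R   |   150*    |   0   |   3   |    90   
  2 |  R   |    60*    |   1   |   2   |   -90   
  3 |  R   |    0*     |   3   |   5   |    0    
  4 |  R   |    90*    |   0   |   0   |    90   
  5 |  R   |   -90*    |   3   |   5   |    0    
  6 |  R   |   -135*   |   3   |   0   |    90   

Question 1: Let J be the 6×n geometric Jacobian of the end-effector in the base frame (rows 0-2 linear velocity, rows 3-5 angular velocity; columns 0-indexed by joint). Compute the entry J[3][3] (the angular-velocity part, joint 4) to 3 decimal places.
axis z_3 = (0.7500,-0.4330,0.5000); lever o_n−o_3 = (-6.3481,3.6651,2.6962)
cross product → J_v[:, 3] = (-3.0000,-5.1962,0.0000)
J_ω[:, 3] = z_3
entry J[3][3] = 0.7500

0.750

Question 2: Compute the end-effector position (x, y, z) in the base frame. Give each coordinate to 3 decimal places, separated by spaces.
-9.227 6.482 10.258

after link 1: o_1 = (-2.5981, 1.5000, 0.0000)
after link 2: o_2 = (-2.9641, 2.8660, 1.7321)
after link 3: o_3 = (-2.8792, 2.8170, 7.5622)
after link 4: o_4 = (-2.8792, 2.8170, 7.5622)
after link 5: o_5 = (-7.9282, 5.7321, 7.6603)
after link 6: o_6 = (-9.2272, 6.4821, 10.2583)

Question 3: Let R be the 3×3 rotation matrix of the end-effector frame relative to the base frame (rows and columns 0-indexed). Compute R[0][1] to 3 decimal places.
End-effector y-axis (col 1 of R) = (-0.4330,0.2500,0.8660)
R[0][1] = -0.4330

-0.433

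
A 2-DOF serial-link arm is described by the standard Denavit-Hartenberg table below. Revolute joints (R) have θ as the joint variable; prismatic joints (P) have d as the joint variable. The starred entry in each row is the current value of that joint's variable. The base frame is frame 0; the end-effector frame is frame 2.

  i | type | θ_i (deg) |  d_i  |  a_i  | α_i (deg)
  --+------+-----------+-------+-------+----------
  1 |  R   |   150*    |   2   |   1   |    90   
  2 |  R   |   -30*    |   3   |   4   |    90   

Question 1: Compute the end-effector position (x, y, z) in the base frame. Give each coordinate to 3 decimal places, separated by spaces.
-2.366 4.830 0.000

after link 1: o_1 = (-0.8660, 0.5000, 2.0000)
after link 2: o_2 = (-2.3660, 4.8301, 0.0000)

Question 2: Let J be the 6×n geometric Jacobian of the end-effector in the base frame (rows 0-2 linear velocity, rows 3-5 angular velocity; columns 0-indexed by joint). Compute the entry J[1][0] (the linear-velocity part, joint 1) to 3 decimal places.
-2.366

axis z_0 = ẑ; lever o_n−o_0 = (-2.3660,4.8301,0.0000)
cross product → J_v[:, 0] = (-4.8301,-2.3660,0.0000)
J_ω[:, 0] = z_0
entry J[1][0] = -2.3660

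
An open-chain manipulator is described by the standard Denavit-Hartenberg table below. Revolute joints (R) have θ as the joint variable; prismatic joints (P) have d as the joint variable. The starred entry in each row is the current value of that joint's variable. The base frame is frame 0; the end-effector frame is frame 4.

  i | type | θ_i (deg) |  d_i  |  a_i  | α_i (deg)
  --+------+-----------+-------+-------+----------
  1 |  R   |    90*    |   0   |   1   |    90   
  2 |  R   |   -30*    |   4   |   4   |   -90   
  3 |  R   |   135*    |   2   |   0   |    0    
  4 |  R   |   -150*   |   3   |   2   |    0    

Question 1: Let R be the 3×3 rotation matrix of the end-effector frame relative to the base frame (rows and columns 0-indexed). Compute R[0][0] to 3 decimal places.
End-effector x-axis (col 0 of R) = (0.2588,0.8365,-0.4830)
R[0][0] = 0.2588

0.259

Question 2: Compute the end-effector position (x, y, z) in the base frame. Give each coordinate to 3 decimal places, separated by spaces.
4.518 8.637 1.364

after link 1: o_1 = (0.0000, 1.0000, 0.0000)
after link 2: o_2 = (4.0000, 4.4641, -2.0000)
after link 3: o_3 = (4.0000, 5.4641, -0.2679)
after link 4: o_4 = (4.5176, 8.6371, 1.3642)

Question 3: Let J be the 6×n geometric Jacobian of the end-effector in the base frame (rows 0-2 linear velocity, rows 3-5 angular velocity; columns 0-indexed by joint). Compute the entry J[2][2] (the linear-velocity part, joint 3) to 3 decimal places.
-0.259

axis z_2 = (0.0000,0.5000,0.8660); lever o_n−o_2 = (0.5176,4.1730,3.3642)
cross product → J_v[:, 2] = (-1.9319,0.4483,-0.2588)
J_ω[:, 2] = z_2
entry J[2][2] = -0.2588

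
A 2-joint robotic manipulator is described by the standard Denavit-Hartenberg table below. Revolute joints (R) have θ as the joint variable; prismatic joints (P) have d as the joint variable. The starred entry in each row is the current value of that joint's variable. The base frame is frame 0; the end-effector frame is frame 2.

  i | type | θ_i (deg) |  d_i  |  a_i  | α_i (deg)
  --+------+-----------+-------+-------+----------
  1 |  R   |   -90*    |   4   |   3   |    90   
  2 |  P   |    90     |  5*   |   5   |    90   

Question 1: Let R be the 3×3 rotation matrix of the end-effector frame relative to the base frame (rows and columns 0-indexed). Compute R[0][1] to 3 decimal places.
-1.000

End-effector y-axis (col 1 of R) = (-1.0000,0.0000,0.0000)
R[0][1] = -1.0000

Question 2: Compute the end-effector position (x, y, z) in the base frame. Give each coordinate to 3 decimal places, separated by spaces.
-5.000 -3.000 9.000

after link 1: o_1 = (0.0000, -3.0000, 4.0000)
after link 2: o_2 = (-5.0000, -3.0000, 9.0000)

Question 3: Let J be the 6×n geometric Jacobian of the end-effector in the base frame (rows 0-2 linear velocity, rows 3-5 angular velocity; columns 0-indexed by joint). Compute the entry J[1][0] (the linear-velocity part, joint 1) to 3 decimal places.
-5.000

axis z_0 = ẑ; lever o_n−o_0 = (-5.0000,-3.0000,9.0000)
cross product → J_v[:, 0] = (3.0000,-5.0000,0.0000)
J_ω[:, 0] = z_0
entry J[1][0] = -5.0000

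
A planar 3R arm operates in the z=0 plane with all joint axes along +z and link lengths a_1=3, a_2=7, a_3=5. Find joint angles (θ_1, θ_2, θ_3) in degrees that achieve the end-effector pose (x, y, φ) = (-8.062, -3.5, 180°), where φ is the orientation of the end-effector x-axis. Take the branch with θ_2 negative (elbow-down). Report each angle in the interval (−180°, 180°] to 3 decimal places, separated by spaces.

wrist centre = target − a_3·(cos φ, sin φ) = (-3.0620, -3.5000)
cos θ_2 = (21.6258−3²−7²)/(2·3·7) = -0.8661; θ_2 = -150.0030° (elbow-down)
β = atan2(-3.5000,-3.0620) = -131.1813°; ψ = atan2(-3.4997,-3.0624) = -131.1872°
θ_1 = β − ψ = 0.0059°
θ_3 = φ − θ_1 − θ_2 = -30.0029° (wrapped to (-180°,180°])

0.006 -150.003 -30.003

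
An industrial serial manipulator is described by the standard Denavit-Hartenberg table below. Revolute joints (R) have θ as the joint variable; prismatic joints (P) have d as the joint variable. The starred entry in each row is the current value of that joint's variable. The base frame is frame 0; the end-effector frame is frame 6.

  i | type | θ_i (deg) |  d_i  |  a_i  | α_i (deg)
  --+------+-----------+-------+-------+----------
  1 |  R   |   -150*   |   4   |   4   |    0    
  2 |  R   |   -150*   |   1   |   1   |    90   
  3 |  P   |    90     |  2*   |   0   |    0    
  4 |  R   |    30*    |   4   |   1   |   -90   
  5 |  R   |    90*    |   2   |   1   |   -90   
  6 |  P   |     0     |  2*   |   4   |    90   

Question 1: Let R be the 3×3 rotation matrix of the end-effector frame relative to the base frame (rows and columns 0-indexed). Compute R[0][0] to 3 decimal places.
-0.866

End-effector x-axis (col 0 of R) = (-0.8660,0.5000,-0.0000)
R[0][0] = -0.8660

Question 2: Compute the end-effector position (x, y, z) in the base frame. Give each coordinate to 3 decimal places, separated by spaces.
-2.714 -2.701 3.134

after link 1: o_1 = (-3.4641, -2.0000, 4.0000)
after link 2: o_2 = (-2.9641, -1.1340, 5.0000)
after link 3: o_3 = (-1.2321, -2.1340, 5.0000)
after link 4: o_4 = (1.9821, -4.5670, 5.8660)
after link 5: o_5 = (0.2500, -5.5670, 4.8660)
after link 6: o_6 = (-2.7141, -2.7010, 3.1340)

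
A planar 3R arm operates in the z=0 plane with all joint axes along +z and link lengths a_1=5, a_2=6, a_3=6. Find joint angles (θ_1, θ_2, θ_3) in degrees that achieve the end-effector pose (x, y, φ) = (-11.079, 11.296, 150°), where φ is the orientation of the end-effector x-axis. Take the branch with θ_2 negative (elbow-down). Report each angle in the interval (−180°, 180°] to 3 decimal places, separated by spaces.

149.994 -44.993 44.999

wrist centre = target − a_3·(cos φ, sin φ) = (-5.8828, 8.2960)
cos θ_2 = (103.4315−5²−6²)/(2·5·6) = 0.7072; θ_2 = -44.9931° (elbow-down)
β = atan2(8.2960,-5.8828) = 125.3412°; ψ = atan2(-4.2421,9.2432) = -24.6527°
θ_1 = β − ψ = 149.9938°
θ_3 = φ − θ_1 − θ_2 = 44.9993° (wrapped to (-180°,180°])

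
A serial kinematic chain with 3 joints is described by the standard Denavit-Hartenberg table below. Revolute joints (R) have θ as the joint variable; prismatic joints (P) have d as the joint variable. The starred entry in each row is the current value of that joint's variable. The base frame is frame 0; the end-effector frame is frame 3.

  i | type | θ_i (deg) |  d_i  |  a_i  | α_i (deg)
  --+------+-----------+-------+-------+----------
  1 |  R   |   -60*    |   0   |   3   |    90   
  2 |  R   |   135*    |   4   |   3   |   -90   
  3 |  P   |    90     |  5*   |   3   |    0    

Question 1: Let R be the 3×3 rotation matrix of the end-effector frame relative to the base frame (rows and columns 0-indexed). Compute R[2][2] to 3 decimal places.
-0.707

End-effector z-axis (col 2 of R) = (-0.3536,0.6124,-0.7071)
R[2][2] = -0.7071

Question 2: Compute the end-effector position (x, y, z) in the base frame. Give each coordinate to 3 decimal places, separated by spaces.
-2.194 1.801 -1.414

after link 1: o_1 = (1.5000, -2.5981, 0.0000)
after link 2: o_2 = (-3.0248, -2.7610, 2.1213)
after link 3: o_3 = (-2.1945, 1.8009, -1.4142)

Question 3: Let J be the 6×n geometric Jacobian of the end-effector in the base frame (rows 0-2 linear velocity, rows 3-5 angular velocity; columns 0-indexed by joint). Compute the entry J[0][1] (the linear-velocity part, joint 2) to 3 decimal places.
axis z_1 = (-0.8660,-0.5000,0.0000); lever o_n−o_1 = (-3.6945,4.3990,-1.4142)
cross product → J_v[:, 1] = (0.7071,-1.2247,-5.6569)
J_ω[:, 1] = z_1
entry J[0][1] = 0.7071

0.707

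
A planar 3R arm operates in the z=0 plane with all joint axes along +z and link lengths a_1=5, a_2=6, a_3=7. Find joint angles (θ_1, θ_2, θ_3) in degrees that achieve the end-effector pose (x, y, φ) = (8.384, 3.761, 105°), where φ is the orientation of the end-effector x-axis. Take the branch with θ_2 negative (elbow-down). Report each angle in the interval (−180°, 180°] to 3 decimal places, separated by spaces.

wrist centre = target − a_3·(cos φ, sin φ) = (10.1957, -3.0005)
cos θ_2 = (112.9559−5²−6²)/(2·5·6) = 0.8659; θ_2 = -30.0108° (elbow-down)
β = atan2(-3.0005,10.1957) = -16.3985°; ψ = atan2(-3.0010,10.1956) = -16.4013°
θ_1 = β − ψ = 0.0028°
θ_3 = φ − θ_1 − θ_2 = 135.0080° (wrapped to (-180°,180°])

0.003 -30.011 135.008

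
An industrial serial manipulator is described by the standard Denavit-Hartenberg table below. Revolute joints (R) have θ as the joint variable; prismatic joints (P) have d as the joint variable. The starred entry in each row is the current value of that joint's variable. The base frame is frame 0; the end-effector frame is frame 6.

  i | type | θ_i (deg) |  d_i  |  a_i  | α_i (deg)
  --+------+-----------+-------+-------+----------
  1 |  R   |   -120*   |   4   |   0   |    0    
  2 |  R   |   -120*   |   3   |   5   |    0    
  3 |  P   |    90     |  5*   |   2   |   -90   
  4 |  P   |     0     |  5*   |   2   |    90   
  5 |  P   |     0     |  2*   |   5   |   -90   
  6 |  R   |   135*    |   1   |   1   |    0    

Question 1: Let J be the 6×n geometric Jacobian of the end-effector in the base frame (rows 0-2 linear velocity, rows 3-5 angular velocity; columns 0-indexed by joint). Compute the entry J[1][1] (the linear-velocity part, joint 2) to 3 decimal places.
axis z_1 = (0.0000,0.0000,1.0000); lever o_n−o_1 = (-6.6819,-5.0125,9.2929)
cross product → J_v[:, 1] = (5.0125,-6.6819,0.0000)
J_ω[:, 1] = z_1
entry J[1][1] = -6.6819

-6.682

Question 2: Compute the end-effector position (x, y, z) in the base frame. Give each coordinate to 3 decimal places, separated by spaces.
-6.682 -5.012 13.293

after link 1: o_1 = (0.0000, 0.0000, 4.0000)
after link 2: o_2 = (-2.5000, 4.3301, 7.0000)
after link 3: o_3 = (-4.2321, 3.3301, 12.0000)
after link 4: o_4 = (-3.4641, -2.0000, 12.0000)
after link 5: o_5 = (-7.7942, -4.5000, 14.0000)
after link 6: o_6 = (-6.6819, -5.0125, 13.2929)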